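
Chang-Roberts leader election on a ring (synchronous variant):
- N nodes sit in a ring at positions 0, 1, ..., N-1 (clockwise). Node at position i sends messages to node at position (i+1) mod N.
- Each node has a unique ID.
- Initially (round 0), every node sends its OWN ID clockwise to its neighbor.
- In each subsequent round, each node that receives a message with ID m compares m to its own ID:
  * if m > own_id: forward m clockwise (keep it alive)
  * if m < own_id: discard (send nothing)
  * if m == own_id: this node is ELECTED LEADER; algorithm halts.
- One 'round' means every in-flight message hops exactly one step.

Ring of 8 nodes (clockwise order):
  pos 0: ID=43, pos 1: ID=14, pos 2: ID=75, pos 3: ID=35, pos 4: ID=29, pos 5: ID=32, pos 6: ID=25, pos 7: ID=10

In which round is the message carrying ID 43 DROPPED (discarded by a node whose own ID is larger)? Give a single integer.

Answer: 2

Derivation:
Round 1: pos1(id14) recv 43: fwd; pos2(id75) recv 14: drop; pos3(id35) recv 75: fwd; pos4(id29) recv 35: fwd; pos5(id32) recv 29: drop; pos6(id25) recv 32: fwd; pos7(id10) recv 25: fwd; pos0(id43) recv 10: drop
Round 2: pos2(id75) recv 43: drop; pos4(id29) recv 75: fwd; pos5(id32) recv 35: fwd; pos7(id10) recv 32: fwd; pos0(id43) recv 25: drop
Round 3: pos5(id32) recv 75: fwd; pos6(id25) recv 35: fwd; pos0(id43) recv 32: drop
Round 4: pos6(id25) recv 75: fwd; pos7(id10) recv 35: fwd
Round 5: pos7(id10) recv 75: fwd; pos0(id43) recv 35: drop
Round 6: pos0(id43) recv 75: fwd
Round 7: pos1(id14) recv 75: fwd
Round 8: pos2(id75) recv 75: ELECTED
Message ID 43 originates at pos 0; dropped at pos 2 in round 2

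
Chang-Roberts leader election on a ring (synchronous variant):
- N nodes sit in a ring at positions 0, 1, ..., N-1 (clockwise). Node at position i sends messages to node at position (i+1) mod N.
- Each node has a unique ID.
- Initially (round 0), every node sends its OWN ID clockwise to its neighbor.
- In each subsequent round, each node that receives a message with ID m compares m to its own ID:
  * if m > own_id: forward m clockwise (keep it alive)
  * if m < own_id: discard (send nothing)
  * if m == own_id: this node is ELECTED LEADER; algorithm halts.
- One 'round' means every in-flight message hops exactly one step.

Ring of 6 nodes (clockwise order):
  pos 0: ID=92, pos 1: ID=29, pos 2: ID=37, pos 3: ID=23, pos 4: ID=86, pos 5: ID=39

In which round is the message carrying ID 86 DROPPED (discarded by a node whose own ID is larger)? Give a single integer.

Round 1: pos1(id29) recv 92: fwd; pos2(id37) recv 29: drop; pos3(id23) recv 37: fwd; pos4(id86) recv 23: drop; pos5(id39) recv 86: fwd; pos0(id92) recv 39: drop
Round 2: pos2(id37) recv 92: fwd; pos4(id86) recv 37: drop; pos0(id92) recv 86: drop
Round 3: pos3(id23) recv 92: fwd
Round 4: pos4(id86) recv 92: fwd
Round 5: pos5(id39) recv 92: fwd
Round 6: pos0(id92) recv 92: ELECTED
Message ID 86 originates at pos 4; dropped at pos 0 in round 2

Answer: 2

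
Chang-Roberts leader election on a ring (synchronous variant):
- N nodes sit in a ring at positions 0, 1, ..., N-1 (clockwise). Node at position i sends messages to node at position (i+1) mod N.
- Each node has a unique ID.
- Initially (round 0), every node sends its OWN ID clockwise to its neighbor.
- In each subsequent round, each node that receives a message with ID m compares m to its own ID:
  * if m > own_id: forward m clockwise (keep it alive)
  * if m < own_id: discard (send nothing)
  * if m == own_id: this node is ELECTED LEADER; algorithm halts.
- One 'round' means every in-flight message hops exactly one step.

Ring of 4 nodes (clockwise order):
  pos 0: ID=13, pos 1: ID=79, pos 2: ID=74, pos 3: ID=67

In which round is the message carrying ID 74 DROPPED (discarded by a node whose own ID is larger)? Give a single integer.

Round 1: pos1(id79) recv 13: drop; pos2(id74) recv 79: fwd; pos3(id67) recv 74: fwd; pos0(id13) recv 67: fwd
Round 2: pos3(id67) recv 79: fwd; pos0(id13) recv 74: fwd; pos1(id79) recv 67: drop
Round 3: pos0(id13) recv 79: fwd; pos1(id79) recv 74: drop
Round 4: pos1(id79) recv 79: ELECTED
Message ID 74 originates at pos 2; dropped at pos 1 in round 3

Answer: 3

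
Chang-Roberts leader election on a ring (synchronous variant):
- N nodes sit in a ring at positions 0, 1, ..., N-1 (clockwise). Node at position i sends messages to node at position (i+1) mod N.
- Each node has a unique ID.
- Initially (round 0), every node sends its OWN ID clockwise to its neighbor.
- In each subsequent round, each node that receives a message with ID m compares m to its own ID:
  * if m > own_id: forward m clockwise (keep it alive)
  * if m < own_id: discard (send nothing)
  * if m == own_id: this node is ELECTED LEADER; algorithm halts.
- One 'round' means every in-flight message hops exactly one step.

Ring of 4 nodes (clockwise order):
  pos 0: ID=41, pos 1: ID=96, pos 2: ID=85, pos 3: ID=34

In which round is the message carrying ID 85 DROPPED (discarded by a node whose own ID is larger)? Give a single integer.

Round 1: pos1(id96) recv 41: drop; pos2(id85) recv 96: fwd; pos3(id34) recv 85: fwd; pos0(id41) recv 34: drop
Round 2: pos3(id34) recv 96: fwd; pos0(id41) recv 85: fwd
Round 3: pos0(id41) recv 96: fwd; pos1(id96) recv 85: drop
Round 4: pos1(id96) recv 96: ELECTED
Message ID 85 originates at pos 2; dropped at pos 1 in round 3

Answer: 3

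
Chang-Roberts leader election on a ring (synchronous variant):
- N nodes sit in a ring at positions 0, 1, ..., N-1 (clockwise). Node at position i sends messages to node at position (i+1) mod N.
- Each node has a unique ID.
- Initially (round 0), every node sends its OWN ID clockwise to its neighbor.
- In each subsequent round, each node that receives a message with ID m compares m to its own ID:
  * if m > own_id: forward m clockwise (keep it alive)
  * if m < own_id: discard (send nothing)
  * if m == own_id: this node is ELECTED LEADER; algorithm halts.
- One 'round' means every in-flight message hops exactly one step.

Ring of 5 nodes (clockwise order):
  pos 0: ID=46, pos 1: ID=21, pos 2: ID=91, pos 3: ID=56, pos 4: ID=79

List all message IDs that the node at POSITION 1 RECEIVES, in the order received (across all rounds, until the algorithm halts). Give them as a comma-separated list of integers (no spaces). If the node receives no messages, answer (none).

Round 1: pos1(id21) recv 46: fwd; pos2(id91) recv 21: drop; pos3(id56) recv 91: fwd; pos4(id79) recv 56: drop; pos0(id46) recv 79: fwd
Round 2: pos2(id91) recv 46: drop; pos4(id79) recv 91: fwd; pos1(id21) recv 79: fwd
Round 3: pos0(id46) recv 91: fwd; pos2(id91) recv 79: drop
Round 4: pos1(id21) recv 91: fwd
Round 5: pos2(id91) recv 91: ELECTED

Answer: 46,79,91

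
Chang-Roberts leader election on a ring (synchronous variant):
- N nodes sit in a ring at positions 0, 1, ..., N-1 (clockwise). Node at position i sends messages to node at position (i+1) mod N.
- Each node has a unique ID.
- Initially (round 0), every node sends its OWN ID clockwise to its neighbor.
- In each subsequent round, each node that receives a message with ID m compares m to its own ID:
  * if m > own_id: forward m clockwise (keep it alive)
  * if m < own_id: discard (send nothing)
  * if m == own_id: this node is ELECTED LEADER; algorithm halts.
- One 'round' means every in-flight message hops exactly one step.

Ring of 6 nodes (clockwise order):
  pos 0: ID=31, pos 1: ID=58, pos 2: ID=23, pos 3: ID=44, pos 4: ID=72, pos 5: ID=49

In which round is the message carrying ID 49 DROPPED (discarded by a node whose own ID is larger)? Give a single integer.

Answer: 2

Derivation:
Round 1: pos1(id58) recv 31: drop; pos2(id23) recv 58: fwd; pos3(id44) recv 23: drop; pos4(id72) recv 44: drop; pos5(id49) recv 72: fwd; pos0(id31) recv 49: fwd
Round 2: pos3(id44) recv 58: fwd; pos0(id31) recv 72: fwd; pos1(id58) recv 49: drop
Round 3: pos4(id72) recv 58: drop; pos1(id58) recv 72: fwd
Round 4: pos2(id23) recv 72: fwd
Round 5: pos3(id44) recv 72: fwd
Round 6: pos4(id72) recv 72: ELECTED
Message ID 49 originates at pos 5; dropped at pos 1 in round 2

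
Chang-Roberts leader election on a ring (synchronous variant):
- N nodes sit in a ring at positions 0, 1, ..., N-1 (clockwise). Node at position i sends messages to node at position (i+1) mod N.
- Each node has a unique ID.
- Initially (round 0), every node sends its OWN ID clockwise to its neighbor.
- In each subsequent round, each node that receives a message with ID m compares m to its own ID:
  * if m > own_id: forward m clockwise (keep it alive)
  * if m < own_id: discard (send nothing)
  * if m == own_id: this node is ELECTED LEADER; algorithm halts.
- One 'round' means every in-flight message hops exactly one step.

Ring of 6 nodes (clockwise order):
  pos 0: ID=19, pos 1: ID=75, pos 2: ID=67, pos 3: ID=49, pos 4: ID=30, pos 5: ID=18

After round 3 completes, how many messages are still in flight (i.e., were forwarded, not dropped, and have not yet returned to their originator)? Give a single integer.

Round 1: pos1(id75) recv 19: drop; pos2(id67) recv 75: fwd; pos3(id49) recv 67: fwd; pos4(id30) recv 49: fwd; pos5(id18) recv 30: fwd; pos0(id19) recv 18: drop
Round 2: pos3(id49) recv 75: fwd; pos4(id30) recv 67: fwd; pos5(id18) recv 49: fwd; pos0(id19) recv 30: fwd
Round 3: pos4(id30) recv 75: fwd; pos5(id18) recv 67: fwd; pos0(id19) recv 49: fwd; pos1(id75) recv 30: drop
After round 3: 3 messages still in flight

Answer: 3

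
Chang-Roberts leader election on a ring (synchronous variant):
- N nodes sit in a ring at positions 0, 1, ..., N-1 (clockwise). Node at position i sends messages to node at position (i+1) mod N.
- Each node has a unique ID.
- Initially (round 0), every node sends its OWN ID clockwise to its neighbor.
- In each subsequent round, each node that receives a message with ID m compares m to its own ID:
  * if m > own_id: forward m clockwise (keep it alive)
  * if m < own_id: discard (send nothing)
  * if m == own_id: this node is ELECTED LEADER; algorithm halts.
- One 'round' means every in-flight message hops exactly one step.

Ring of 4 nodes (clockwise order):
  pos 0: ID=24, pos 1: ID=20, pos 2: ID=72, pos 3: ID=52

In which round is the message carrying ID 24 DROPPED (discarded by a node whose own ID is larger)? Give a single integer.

Round 1: pos1(id20) recv 24: fwd; pos2(id72) recv 20: drop; pos3(id52) recv 72: fwd; pos0(id24) recv 52: fwd
Round 2: pos2(id72) recv 24: drop; pos0(id24) recv 72: fwd; pos1(id20) recv 52: fwd
Round 3: pos1(id20) recv 72: fwd; pos2(id72) recv 52: drop
Round 4: pos2(id72) recv 72: ELECTED
Message ID 24 originates at pos 0; dropped at pos 2 in round 2

Answer: 2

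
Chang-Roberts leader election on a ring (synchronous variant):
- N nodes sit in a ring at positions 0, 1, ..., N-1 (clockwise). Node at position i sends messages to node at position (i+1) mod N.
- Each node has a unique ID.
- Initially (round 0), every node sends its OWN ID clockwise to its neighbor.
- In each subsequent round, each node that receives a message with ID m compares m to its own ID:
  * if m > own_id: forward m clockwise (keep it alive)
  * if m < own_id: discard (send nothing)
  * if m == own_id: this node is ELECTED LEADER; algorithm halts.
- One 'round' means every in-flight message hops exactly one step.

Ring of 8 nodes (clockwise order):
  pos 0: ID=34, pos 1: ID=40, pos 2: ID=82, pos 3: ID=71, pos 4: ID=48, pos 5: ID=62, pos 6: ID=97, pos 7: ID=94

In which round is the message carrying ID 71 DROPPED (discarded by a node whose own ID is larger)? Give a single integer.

Round 1: pos1(id40) recv 34: drop; pos2(id82) recv 40: drop; pos3(id71) recv 82: fwd; pos4(id48) recv 71: fwd; pos5(id62) recv 48: drop; pos6(id97) recv 62: drop; pos7(id94) recv 97: fwd; pos0(id34) recv 94: fwd
Round 2: pos4(id48) recv 82: fwd; pos5(id62) recv 71: fwd; pos0(id34) recv 97: fwd; pos1(id40) recv 94: fwd
Round 3: pos5(id62) recv 82: fwd; pos6(id97) recv 71: drop; pos1(id40) recv 97: fwd; pos2(id82) recv 94: fwd
Round 4: pos6(id97) recv 82: drop; pos2(id82) recv 97: fwd; pos3(id71) recv 94: fwd
Round 5: pos3(id71) recv 97: fwd; pos4(id48) recv 94: fwd
Round 6: pos4(id48) recv 97: fwd; pos5(id62) recv 94: fwd
Round 7: pos5(id62) recv 97: fwd; pos6(id97) recv 94: drop
Round 8: pos6(id97) recv 97: ELECTED
Message ID 71 originates at pos 3; dropped at pos 6 in round 3

Answer: 3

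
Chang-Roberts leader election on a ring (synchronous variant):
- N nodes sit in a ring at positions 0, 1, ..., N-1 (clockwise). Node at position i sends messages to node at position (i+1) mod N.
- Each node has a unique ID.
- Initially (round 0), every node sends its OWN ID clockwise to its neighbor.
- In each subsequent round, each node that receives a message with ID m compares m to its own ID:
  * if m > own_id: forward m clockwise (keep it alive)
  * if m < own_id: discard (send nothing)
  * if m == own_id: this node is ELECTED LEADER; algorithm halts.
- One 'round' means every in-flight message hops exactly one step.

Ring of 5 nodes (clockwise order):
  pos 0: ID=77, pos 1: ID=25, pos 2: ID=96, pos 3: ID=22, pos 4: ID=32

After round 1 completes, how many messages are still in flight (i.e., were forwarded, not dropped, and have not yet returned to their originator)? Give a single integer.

Round 1: pos1(id25) recv 77: fwd; pos2(id96) recv 25: drop; pos3(id22) recv 96: fwd; pos4(id32) recv 22: drop; pos0(id77) recv 32: drop
After round 1: 2 messages still in flight

Answer: 2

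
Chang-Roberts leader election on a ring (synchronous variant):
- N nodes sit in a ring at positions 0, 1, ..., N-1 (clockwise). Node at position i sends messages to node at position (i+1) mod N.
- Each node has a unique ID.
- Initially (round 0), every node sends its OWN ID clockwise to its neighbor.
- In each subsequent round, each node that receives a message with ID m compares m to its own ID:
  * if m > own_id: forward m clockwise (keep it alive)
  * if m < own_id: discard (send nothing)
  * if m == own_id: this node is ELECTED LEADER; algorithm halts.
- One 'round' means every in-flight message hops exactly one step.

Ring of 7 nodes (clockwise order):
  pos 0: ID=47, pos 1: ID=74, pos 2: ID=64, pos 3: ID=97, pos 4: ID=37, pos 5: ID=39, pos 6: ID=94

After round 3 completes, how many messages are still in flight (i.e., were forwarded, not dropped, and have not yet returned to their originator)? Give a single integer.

Answer: 2

Derivation:
Round 1: pos1(id74) recv 47: drop; pos2(id64) recv 74: fwd; pos3(id97) recv 64: drop; pos4(id37) recv 97: fwd; pos5(id39) recv 37: drop; pos6(id94) recv 39: drop; pos0(id47) recv 94: fwd
Round 2: pos3(id97) recv 74: drop; pos5(id39) recv 97: fwd; pos1(id74) recv 94: fwd
Round 3: pos6(id94) recv 97: fwd; pos2(id64) recv 94: fwd
After round 3: 2 messages still in flight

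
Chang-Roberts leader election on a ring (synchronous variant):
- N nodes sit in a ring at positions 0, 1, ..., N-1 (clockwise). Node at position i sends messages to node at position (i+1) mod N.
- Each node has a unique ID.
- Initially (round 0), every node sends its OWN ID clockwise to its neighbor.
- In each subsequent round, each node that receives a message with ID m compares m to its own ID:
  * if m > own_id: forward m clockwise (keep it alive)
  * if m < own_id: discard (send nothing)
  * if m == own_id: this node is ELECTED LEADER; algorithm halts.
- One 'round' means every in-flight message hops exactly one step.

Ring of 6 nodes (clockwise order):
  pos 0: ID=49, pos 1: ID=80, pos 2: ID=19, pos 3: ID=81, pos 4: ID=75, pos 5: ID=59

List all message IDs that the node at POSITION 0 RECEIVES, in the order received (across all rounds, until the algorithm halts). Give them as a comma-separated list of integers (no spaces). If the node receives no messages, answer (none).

Round 1: pos1(id80) recv 49: drop; pos2(id19) recv 80: fwd; pos3(id81) recv 19: drop; pos4(id75) recv 81: fwd; pos5(id59) recv 75: fwd; pos0(id49) recv 59: fwd
Round 2: pos3(id81) recv 80: drop; pos5(id59) recv 81: fwd; pos0(id49) recv 75: fwd; pos1(id80) recv 59: drop
Round 3: pos0(id49) recv 81: fwd; pos1(id80) recv 75: drop
Round 4: pos1(id80) recv 81: fwd
Round 5: pos2(id19) recv 81: fwd
Round 6: pos3(id81) recv 81: ELECTED

Answer: 59,75,81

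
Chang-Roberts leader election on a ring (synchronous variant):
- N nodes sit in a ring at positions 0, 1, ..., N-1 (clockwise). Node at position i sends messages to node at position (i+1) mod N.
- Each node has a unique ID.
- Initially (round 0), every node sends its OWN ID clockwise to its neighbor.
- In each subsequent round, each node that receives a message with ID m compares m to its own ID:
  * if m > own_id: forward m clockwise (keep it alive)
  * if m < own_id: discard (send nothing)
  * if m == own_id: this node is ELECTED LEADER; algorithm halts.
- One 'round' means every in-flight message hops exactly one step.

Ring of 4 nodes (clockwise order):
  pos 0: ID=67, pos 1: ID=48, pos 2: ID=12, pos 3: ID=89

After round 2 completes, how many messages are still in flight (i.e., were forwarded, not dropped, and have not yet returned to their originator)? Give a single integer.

Round 1: pos1(id48) recv 67: fwd; pos2(id12) recv 48: fwd; pos3(id89) recv 12: drop; pos0(id67) recv 89: fwd
Round 2: pos2(id12) recv 67: fwd; pos3(id89) recv 48: drop; pos1(id48) recv 89: fwd
After round 2: 2 messages still in flight

Answer: 2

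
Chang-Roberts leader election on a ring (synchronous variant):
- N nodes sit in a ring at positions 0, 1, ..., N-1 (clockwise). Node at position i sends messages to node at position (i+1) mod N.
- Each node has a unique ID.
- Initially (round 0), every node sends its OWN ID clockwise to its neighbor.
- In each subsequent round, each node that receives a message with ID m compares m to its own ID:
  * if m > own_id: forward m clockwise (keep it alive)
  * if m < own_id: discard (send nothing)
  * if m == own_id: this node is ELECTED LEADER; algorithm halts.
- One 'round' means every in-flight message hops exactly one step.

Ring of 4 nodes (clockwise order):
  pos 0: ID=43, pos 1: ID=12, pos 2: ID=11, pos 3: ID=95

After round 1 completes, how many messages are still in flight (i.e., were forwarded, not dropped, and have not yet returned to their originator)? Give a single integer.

Answer: 3

Derivation:
Round 1: pos1(id12) recv 43: fwd; pos2(id11) recv 12: fwd; pos3(id95) recv 11: drop; pos0(id43) recv 95: fwd
After round 1: 3 messages still in flight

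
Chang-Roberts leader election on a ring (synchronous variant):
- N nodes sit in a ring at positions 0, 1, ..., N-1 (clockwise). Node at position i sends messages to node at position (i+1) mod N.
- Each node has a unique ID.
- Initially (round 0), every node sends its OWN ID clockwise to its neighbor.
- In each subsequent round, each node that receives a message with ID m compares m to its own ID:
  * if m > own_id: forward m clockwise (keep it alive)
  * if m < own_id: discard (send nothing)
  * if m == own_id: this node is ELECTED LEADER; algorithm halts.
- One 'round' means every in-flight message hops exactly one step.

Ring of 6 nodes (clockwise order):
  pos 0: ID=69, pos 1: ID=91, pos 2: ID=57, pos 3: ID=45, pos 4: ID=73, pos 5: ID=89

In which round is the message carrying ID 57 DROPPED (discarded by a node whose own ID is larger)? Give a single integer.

Answer: 2

Derivation:
Round 1: pos1(id91) recv 69: drop; pos2(id57) recv 91: fwd; pos3(id45) recv 57: fwd; pos4(id73) recv 45: drop; pos5(id89) recv 73: drop; pos0(id69) recv 89: fwd
Round 2: pos3(id45) recv 91: fwd; pos4(id73) recv 57: drop; pos1(id91) recv 89: drop
Round 3: pos4(id73) recv 91: fwd
Round 4: pos5(id89) recv 91: fwd
Round 5: pos0(id69) recv 91: fwd
Round 6: pos1(id91) recv 91: ELECTED
Message ID 57 originates at pos 2; dropped at pos 4 in round 2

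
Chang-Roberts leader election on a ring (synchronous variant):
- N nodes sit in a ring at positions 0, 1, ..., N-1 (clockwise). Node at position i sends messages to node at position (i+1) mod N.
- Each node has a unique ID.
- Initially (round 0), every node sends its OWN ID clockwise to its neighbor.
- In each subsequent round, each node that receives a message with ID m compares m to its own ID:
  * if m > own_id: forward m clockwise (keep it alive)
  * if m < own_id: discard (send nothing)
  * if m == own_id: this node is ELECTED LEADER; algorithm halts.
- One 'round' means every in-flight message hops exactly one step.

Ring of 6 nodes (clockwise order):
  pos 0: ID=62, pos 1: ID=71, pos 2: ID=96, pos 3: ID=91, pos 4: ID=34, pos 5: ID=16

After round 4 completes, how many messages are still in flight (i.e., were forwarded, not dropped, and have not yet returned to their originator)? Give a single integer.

Answer: 2

Derivation:
Round 1: pos1(id71) recv 62: drop; pos2(id96) recv 71: drop; pos3(id91) recv 96: fwd; pos4(id34) recv 91: fwd; pos5(id16) recv 34: fwd; pos0(id62) recv 16: drop
Round 2: pos4(id34) recv 96: fwd; pos5(id16) recv 91: fwd; pos0(id62) recv 34: drop
Round 3: pos5(id16) recv 96: fwd; pos0(id62) recv 91: fwd
Round 4: pos0(id62) recv 96: fwd; pos1(id71) recv 91: fwd
After round 4: 2 messages still in flight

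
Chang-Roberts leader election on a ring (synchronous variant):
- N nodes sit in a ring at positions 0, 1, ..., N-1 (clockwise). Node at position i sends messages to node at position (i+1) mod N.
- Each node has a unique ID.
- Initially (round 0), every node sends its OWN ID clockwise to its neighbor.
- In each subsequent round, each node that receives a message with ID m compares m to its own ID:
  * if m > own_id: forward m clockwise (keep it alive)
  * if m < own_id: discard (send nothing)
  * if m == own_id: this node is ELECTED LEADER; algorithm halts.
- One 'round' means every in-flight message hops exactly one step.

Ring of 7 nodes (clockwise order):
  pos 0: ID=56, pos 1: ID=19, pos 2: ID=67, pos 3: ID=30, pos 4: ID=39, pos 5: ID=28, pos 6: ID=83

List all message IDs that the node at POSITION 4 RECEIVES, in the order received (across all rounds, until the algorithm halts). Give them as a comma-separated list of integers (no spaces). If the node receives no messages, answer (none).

Answer: 30,67,83

Derivation:
Round 1: pos1(id19) recv 56: fwd; pos2(id67) recv 19: drop; pos3(id30) recv 67: fwd; pos4(id39) recv 30: drop; pos5(id28) recv 39: fwd; pos6(id83) recv 28: drop; pos0(id56) recv 83: fwd
Round 2: pos2(id67) recv 56: drop; pos4(id39) recv 67: fwd; pos6(id83) recv 39: drop; pos1(id19) recv 83: fwd
Round 3: pos5(id28) recv 67: fwd; pos2(id67) recv 83: fwd
Round 4: pos6(id83) recv 67: drop; pos3(id30) recv 83: fwd
Round 5: pos4(id39) recv 83: fwd
Round 6: pos5(id28) recv 83: fwd
Round 7: pos6(id83) recv 83: ELECTED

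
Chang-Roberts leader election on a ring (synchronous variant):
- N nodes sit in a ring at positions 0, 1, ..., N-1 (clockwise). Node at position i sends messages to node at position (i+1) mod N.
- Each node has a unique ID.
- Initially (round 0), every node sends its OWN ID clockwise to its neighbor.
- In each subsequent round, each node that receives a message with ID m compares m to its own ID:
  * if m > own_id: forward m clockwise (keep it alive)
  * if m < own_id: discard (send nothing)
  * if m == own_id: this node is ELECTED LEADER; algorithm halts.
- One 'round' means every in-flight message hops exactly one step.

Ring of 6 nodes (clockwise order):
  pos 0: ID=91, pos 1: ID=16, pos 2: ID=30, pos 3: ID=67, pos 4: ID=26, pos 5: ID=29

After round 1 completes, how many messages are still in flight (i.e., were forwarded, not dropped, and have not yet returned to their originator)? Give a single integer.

Answer: 2

Derivation:
Round 1: pos1(id16) recv 91: fwd; pos2(id30) recv 16: drop; pos3(id67) recv 30: drop; pos4(id26) recv 67: fwd; pos5(id29) recv 26: drop; pos0(id91) recv 29: drop
After round 1: 2 messages still in flight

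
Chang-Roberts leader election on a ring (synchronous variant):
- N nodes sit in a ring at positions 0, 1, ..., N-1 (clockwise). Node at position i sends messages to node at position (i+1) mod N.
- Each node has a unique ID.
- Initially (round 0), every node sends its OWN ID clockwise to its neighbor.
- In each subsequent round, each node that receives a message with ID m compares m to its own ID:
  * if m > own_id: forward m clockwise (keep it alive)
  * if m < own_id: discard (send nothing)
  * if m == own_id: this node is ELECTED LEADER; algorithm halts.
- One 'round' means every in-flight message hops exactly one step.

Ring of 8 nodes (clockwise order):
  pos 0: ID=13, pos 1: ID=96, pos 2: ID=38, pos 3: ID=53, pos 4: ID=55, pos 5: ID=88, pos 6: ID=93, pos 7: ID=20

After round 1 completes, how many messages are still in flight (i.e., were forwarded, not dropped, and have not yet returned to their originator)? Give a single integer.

Round 1: pos1(id96) recv 13: drop; pos2(id38) recv 96: fwd; pos3(id53) recv 38: drop; pos4(id55) recv 53: drop; pos5(id88) recv 55: drop; pos6(id93) recv 88: drop; pos7(id20) recv 93: fwd; pos0(id13) recv 20: fwd
After round 1: 3 messages still in flight

Answer: 3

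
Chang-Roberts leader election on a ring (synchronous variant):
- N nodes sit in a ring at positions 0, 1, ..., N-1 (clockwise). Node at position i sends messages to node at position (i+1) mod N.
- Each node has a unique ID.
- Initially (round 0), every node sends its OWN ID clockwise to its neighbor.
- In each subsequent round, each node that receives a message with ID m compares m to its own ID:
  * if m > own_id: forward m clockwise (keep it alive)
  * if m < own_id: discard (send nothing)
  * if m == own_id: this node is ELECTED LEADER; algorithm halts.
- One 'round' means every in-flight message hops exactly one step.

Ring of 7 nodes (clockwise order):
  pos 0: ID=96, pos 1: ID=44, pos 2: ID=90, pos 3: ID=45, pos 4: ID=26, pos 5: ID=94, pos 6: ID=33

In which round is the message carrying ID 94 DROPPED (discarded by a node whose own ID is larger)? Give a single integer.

Answer: 2

Derivation:
Round 1: pos1(id44) recv 96: fwd; pos2(id90) recv 44: drop; pos3(id45) recv 90: fwd; pos4(id26) recv 45: fwd; pos5(id94) recv 26: drop; pos6(id33) recv 94: fwd; pos0(id96) recv 33: drop
Round 2: pos2(id90) recv 96: fwd; pos4(id26) recv 90: fwd; pos5(id94) recv 45: drop; pos0(id96) recv 94: drop
Round 3: pos3(id45) recv 96: fwd; pos5(id94) recv 90: drop
Round 4: pos4(id26) recv 96: fwd
Round 5: pos5(id94) recv 96: fwd
Round 6: pos6(id33) recv 96: fwd
Round 7: pos0(id96) recv 96: ELECTED
Message ID 94 originates at pos 5; dropped at pos 0 in round 2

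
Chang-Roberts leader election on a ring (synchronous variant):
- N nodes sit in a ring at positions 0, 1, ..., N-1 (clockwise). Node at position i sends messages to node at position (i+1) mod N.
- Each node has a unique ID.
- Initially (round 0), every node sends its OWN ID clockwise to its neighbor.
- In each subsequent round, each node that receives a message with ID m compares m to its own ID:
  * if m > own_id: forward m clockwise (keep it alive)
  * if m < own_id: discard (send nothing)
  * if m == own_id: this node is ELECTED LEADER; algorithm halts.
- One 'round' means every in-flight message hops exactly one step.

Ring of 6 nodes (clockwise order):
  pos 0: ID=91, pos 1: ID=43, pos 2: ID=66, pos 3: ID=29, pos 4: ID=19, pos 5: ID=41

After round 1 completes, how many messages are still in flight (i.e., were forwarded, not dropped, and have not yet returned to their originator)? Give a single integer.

Round 1: pos1(id43) recv 91: fwd; pos2(id66) recv 43: drop; pos3(id29) recv 66: fwd; pos4(id19) recv 29: fwd; pos5(id41) recv 19: drop; pos0(id91) recv 41: drop
After round 1: 3 messages still in flight

Answer: 3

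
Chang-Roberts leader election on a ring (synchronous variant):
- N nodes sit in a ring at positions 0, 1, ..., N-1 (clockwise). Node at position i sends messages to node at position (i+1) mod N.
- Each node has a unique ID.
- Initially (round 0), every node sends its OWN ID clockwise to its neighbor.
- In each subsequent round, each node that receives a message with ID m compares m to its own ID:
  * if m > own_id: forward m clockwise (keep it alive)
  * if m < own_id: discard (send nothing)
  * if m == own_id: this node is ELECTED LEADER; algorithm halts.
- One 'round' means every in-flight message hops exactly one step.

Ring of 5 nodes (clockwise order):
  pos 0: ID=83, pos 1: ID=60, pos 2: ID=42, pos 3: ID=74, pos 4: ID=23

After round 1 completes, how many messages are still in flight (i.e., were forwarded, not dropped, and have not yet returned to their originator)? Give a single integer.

Answer: 3

Derivation:
Round 1: pos1(id60) recv 83: fwd; pos2(id42) recv 60: fwd; pos3(id74) recv 42: drop; pos4(id23) recv 74: fwd; pos0(id83) recv 23: drop
After round 1: 3 messages still in flight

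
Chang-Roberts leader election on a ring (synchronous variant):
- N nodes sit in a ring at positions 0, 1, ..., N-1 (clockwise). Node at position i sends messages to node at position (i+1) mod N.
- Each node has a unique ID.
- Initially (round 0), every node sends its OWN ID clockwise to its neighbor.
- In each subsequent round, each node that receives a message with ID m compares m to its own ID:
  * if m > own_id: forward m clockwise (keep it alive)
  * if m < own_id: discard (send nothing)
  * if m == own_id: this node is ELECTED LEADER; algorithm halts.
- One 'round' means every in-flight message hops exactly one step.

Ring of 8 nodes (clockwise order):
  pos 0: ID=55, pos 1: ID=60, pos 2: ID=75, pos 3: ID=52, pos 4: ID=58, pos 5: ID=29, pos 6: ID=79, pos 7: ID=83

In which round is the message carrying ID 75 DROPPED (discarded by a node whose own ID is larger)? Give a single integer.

Round 1: pos1(id60) recv 55: drop; pos2(id75) recv 60: drop; pos3(id52) recv 75: fwd; pos4(id58) recv 52: drop; pos5(id29) recv 58: fwd; pos6(id79) recv 29: drop; pos7(id83) recv 79: drop; pos0(id55) recv 83: fwd
Round 2: pos4(id58) recv 75: fwd; pos6(id79) recv 58: drop; pos1(id60) recv 83: fwd
Round 3: pos5(id29) recv 75: fwd; pos2(id75) recv 83: fwd
Round 4: pos6(id79) recv 75: drop; pos3(id52) recv 83: fwd
Round 5: pos4(id58) recv 83: fwd
Round 6: pos5(id29) recv 83: fwd
Round 7: pos6(id79) recv 83: fwd
Round 8: pos7(id83) recv 83: ELECTED
Message ID 75 originates at pos 2; dropped at pos 6 in round 4

Answer: 4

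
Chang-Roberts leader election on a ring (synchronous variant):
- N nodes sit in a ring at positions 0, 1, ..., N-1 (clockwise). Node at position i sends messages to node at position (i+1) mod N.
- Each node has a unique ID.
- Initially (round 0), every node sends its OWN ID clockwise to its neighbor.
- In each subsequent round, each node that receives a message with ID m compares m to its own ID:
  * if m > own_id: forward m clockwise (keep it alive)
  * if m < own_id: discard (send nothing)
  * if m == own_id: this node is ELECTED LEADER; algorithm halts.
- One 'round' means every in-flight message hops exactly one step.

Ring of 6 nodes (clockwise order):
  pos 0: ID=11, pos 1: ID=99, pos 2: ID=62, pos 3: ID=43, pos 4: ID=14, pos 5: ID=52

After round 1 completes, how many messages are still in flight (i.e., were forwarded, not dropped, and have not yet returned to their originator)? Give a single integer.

Round 1: pos1(id99) recv 11: drop; pos2(id62) recv 99: fwd; pos3(id43) recv 62: fwd; pos4(id14) recv 43: fwd; pos5(id52) recv 14: drop; pos0(id11) recv 52: fwd
After round 1: 4 messages still in flight

Answer: 4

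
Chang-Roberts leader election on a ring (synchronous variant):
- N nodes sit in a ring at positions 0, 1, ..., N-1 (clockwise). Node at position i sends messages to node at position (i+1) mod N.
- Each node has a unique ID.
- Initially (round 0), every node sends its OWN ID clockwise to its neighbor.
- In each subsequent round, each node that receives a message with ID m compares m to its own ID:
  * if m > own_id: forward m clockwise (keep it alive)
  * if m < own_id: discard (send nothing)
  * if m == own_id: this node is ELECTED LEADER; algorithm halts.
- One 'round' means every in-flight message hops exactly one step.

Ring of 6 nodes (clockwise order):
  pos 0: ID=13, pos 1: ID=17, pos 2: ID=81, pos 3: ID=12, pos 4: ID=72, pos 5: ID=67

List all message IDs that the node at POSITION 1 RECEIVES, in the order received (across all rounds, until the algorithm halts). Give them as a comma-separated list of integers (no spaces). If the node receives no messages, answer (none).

Round 1: pos1(id17) recv 13: drop; pos2(id81) recv 17: drop; pos3(id12) recv 81: fwd; pos4(id72) recv 12: drop; pos5(id67) recv 72: fwd; pos0(id13) recv 67: fwd
Round 2: pos4(id72) recv 81: fwd; pos0(id13) recv 72: fwd; pos1(id17) recv 67: fwd
Round 3: pos5(id67) recv 81: fwd; pos1(id17) recv 72: fwd; pos2(id81) recv 67: drop
Round 4: pos0(id13) recv 81: fwd; pos2(id81) recv 72: drop
Round 5: pos1(id17) recv 81: fwd
Round 6: pos2(id81) recv 81: ELECTED

Answer: 13,67,72,81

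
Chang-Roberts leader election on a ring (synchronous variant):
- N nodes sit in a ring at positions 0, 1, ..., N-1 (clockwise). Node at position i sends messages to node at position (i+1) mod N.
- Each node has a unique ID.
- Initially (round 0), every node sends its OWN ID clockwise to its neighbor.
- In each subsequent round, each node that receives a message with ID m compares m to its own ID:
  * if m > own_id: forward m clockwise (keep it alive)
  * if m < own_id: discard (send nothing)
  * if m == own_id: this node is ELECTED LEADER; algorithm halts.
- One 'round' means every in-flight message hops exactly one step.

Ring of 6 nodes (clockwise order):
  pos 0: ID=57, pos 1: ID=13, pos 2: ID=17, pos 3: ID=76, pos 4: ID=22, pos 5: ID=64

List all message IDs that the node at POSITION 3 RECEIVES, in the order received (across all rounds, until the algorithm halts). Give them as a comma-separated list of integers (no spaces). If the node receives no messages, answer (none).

Round 1: pos1(id13) recv 57: fwd; pos2(id17) recv 13: drop; pos3(id76) recv 17: drop; pos4(id22) recv 76: fwd; pos5(id64) recv 22: drop; pos0(id57) recv 64: fwd
Round 2: pos2(id17) recv 57: fwd; pos5(id64) recv 76: fwd; pos1(id13) recv 64: fwd
Round 3: pos3(id76) recv 57: drop; pos0(id57) recv 76: fwd; pos2(id17) recv 64: fwd
Round 4: pos1(id13) recv 76: fwd; pos3(id76) recv 64: drop
Round 5: pos2(id17) recv 76: fwd
Round 6: pos3(id76) recv 76: ELECTED

Answer: 17,57,64,76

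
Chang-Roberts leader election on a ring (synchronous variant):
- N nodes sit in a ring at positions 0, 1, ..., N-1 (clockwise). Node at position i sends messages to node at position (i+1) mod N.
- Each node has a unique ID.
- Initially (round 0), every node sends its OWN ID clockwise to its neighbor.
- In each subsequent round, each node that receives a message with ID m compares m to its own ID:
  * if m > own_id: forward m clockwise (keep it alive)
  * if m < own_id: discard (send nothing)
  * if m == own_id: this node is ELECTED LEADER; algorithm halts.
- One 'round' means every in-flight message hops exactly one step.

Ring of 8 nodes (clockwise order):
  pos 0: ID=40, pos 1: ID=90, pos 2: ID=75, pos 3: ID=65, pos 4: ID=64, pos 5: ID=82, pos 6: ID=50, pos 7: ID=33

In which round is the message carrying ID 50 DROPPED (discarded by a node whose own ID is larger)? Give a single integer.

Answer: 3

Derivation:
Round 1: pos1(id90) recv 40: drop; pos2(id75) recv 90: fwd; pos3(id65) recv 75: fwd; pos4(id64) recv 65: fwd; pos5(id82) recv 64: drop; pos6(id50) recv 82: fwd; pos7(id33) recv 50: fwd; pos0(id40) recv 33: drop
Round 2: pos3(id65) recv 90: fwd; pos4(id64) recv 75: fwd; pos5(id82) recv 65: drop; pos7(id33) recv 82: fwd; pos0(id40) recv 50: fwd
Round 3: pos4(id64) recv 90: fwd; pos5(id82) recv 75: drop; pos0(id40) recv 82: fwd; pos1(id90) recv 50: drop
Round 4: pos5(id82) recv 90: fwd; pos1(id90) recv 82: drop
Round 5: pos6(id50) recv 90: fwd
Round 6: pos7(id33) recv 90: fwd
Round 7: pos0(id40) recv 90: fwd
Round 8: pos1(id90) recv 90: ELECTED
Message ID 50 originates at pos 6; dropped at pos 1 in round 3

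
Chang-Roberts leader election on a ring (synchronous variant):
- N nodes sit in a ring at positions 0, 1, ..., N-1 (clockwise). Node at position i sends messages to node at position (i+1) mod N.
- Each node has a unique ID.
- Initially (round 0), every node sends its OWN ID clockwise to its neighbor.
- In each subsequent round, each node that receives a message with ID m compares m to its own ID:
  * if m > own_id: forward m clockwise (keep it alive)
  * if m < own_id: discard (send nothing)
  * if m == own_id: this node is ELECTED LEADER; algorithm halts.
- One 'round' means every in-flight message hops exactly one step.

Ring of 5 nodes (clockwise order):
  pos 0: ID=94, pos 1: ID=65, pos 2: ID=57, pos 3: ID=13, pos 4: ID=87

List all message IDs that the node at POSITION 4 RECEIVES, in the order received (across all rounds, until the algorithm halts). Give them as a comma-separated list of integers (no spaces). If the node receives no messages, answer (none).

Answer: 13,57,65,94

Derivation:
Round 1: pos1(id65) recv 94: fwd; pos2(id57) recv 65: fwd; pos3(id13) recv 57: fwd; pos4(id87) recv 13: drop; pos0(id94) recv 87: drop
Round 2: pos2(id57) recv 94: fwd; pos3(id13) recv 65: fwd; pos4(id87) recv 57: drop
Round 3: pos3(id13) recv 94: fwd; pos4(id87) recv 65: drop
Round 4: pos4(id87) recv 94: fwd
Round 5: pos0(id94) recv 94: ELECTED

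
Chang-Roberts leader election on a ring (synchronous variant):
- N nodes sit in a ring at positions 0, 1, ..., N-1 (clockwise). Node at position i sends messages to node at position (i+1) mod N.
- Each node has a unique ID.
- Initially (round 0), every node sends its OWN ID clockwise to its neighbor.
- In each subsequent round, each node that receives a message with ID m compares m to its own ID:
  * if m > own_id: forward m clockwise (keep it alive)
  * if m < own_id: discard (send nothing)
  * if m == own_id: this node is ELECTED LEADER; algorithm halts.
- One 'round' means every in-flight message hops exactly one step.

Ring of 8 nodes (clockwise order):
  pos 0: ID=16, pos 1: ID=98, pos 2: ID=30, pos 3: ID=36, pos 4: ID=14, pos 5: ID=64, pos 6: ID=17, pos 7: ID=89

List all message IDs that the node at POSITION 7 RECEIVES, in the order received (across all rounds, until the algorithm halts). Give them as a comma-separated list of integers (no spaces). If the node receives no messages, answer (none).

Round 1: pos1(id98) recv 16: drop; pos2(id30) recv 98: fwd; pos3(id36) recv 30: drop; pos4(id14) recv 36: fwd; pos5(id64) recv 14: drop; pos6(id17) recv 64: fwd; pos7(id89) recv 17: drop; pos0(id16) recv 89: fwd
Round 2: pos3(id36) recv 98: fwd; pos5(id64) recv 36: drop; pos7(id89) recv 64: drop; pos1(id98) recv 89: drop
Round 3: pos4(id14) recv 98: fwd
Round 4: pos5(id64) recv 98: fwd
Round 5: pos6(id17) recv 98: fwd
Round 6: pos7(id89) recv 98: fwd
Round 7: pos0(id16) recv 98: fwd
Round 8: pos1(id98) recv 98: ELECTED

Answer: 17,64,98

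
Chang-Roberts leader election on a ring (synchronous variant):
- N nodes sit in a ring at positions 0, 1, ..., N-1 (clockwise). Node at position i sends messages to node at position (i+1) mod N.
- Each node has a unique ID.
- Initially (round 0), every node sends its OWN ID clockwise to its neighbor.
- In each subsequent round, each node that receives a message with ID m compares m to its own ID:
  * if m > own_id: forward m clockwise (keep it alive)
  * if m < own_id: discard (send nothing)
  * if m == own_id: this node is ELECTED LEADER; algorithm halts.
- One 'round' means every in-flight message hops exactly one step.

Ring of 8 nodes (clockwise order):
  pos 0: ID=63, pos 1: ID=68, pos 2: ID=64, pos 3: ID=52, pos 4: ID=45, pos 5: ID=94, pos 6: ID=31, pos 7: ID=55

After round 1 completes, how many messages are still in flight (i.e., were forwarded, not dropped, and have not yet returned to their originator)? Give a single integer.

Answer: 4

Derivation:
Round 1: pos1(id68) recv 63: drop; pos2(id64) recv 68: fwd; pos3(id52) recv 64: fwd; pos4(id45) recv 52: fwd; pos5(id94) recv 45: drop; pos6(id31) recv 94: fwd; pos7(id55) recv 31: drop; pos0(id63) recv 55: drop
After round 1: 4 messages still in flight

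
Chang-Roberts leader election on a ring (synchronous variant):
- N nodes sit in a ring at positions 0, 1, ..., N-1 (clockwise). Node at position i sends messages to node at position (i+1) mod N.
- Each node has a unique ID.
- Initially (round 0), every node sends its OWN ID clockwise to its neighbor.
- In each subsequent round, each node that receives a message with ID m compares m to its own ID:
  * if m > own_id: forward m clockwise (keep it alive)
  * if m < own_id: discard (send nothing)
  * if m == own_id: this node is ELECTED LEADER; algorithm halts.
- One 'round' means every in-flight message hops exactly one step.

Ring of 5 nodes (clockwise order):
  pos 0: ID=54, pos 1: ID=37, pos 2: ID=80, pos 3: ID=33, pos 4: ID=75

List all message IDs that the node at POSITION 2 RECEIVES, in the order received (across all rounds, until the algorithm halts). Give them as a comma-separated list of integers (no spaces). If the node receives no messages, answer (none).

Answer: 37,54,75,80

Derivation:
Round 1: pos1(id37) recv 54: fwd; pos2(id80) recv 37: drop; pos3(id33) recv 80: fwd; pos4(id75) recv 33: drop; pos0(id54) recv 75: fwd
Round 2: pos2(id80) recv 54: drop; pos4(id75) recv 80: fwd; pos1(id37) recv 75: fwd
Round 3: pos0(id54) recv 80: fwd; pos2(id80) recv 75: drop
Round 4: pos1(id37) recv 80: fwd
Round 5: pos2(id80) recv 80: ELECTED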